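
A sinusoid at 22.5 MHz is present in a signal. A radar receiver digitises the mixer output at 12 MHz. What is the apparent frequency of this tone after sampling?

22.5 MHz mod fs = 10.5 MHz.
10.5 MHz > fs/2 = 6 MHz, folds to fs − 10.5 MHz = 1.5 MHz.

1.5 MHz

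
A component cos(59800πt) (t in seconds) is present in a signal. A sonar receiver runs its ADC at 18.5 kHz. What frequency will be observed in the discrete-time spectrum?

7.1 kHz

ω = 59800π rad/s → f = ω/(2π) = 29900 Hz = 29.9 kHz.
29.9 kHz mod fs = 11.4 kHz.
11.4 kHz > fs/2 = 9.25 kHz, folds to fs − 11.4 kHz = 7.1 kHz.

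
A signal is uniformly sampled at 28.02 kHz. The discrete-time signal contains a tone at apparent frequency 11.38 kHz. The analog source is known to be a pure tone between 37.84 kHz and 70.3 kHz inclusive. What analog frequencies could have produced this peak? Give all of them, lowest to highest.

Frequencies that alias to 11.38 kHz are k·fs ± 11.38 kHz for integer k ≥ 0.
k=0: 11.38 kHz.
k=1: 16.64 kHz, 39.4 kHz.
k=2: 44.66 kHz, 67.42 kHz.
k=3: 72.68 kHz, 95.44 kHz.
Within [37.84 kHz, 70.3 kHz]: 39.4 kHz, 44.66 kHz, 67.42 kHz.

39.4 kHz, 44.66 kHz, 67.42 kHz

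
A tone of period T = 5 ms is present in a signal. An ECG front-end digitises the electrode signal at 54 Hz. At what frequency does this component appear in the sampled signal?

16 Hz

T = 5 ms → f = 1/T = 200 Hz.
200 Hz mod fs = 38 Hz.
38 Hz > fs/2 = 27 Hz, folds to fs − 38 Hz = 16 Hz.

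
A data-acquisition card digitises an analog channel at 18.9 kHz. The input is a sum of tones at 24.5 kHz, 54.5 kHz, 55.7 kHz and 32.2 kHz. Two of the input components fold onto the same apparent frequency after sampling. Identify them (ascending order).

fs/2 = 9.45 kHz.
24.5 kHz mod fs = 5.6 kHz.
5.6 kHz ≤ fs/2 = 9.45 kHz, appears at 5.6 kHz.
54.5 kHz mod fs = 16.7 kHz.
16.7 kHz > fs/2 = 9.45 kHz, folds to fs − 16.7 kHz = 2.2 kHz.
55.7 kHz mod fs = 17.9 kHz.
17.9 kHz > fs/2 = 9.45 kHz, folds to fs − 17.9 kHz = 1 kHz.
32.2 kHz mod fs = 13.3 kHz.
13.3 kHz > fs/2 = 9.45 kHz, folds to fs − 13.3 kHz = 5.6 kHz.
24.5 kHz and 32.2 kHz both map to 5.6 kHz.

24.5 kHz, 32.2 kHz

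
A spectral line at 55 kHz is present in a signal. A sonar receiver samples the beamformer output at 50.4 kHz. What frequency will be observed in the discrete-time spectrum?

55 kHz mod fs = 4.6 kHz.
4.6 kHz ≤ fs/2 = 25.2 kHz, appears at 4.6 kHz.

4.6 kHz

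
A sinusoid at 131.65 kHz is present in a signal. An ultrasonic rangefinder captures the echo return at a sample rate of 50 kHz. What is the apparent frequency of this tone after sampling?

131.65 kHz mod fs = 31.65 kHz.
31.65 kHz > fs/2 = 25 kHz, folds to fs − 31.65 kHz = 18.35 kHz.

18.35 kHz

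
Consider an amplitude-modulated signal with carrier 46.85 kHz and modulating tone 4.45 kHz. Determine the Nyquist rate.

AM sidebands sit at fc ± fm = 42.4 kHz and 51.3 kHz.
Highest-frequency component: 51.3 kHz.
Nyquist rate = 2 × 51.3 kHz = 102.6 kHz.

102.6 kHz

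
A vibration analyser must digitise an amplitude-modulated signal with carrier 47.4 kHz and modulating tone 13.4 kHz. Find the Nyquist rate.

121.6 kHz

AM sidebands sit at fc ± fm = 34 kHz and 60.8 kHz.
Highest-frequency component: 60.8 kHz.
Nyquist rate = 2 × 60.8 kHz = 121.6 kHz.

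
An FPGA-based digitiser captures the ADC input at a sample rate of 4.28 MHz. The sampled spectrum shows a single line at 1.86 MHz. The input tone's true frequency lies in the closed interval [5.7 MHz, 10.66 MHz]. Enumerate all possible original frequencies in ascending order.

6.14 MHz, 6.7 MHz, 10.42 MHz

Frequencies that alias to 1.86 MHz are k·fs ± 1.86 MHz for integer k ≥ 0.
k=0: 1.86 MHz.
k=1: 2.42 MHz, 6.14 MHz.
k=2: 6.7 MHz, 10.42 MHz.
k=3: 10.98 MHz, 14.7 MHz.
Within [5.7 MHz, 10.66 MHz]: 6.14 MHz, 6.7 MHz, 10.42 MHz.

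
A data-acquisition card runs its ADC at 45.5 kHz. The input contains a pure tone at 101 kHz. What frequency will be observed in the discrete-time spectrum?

10 kHz

101 kHz mod fs = 10 kHz.
10 kHz ≤ fs/2 = 22.75 kHz, appears at 10 kHz.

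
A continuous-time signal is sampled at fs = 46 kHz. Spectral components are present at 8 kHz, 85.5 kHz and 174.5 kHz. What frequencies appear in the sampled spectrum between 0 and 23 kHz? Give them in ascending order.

6.5 kHz, 8 kHz, 9.5 kHz

fs/2 = 23 kHz.
8 kHz ≤ fs/2 = 23 kHz, passes unchanged.
85.5 kHz mod fs = 39.5 kHz.
39.5 kHz > fs/2 = 23 kHz, folds to fs − 39.5 kHz = 6.5 kHz.
174.5 kHz mod fs = 36.5 kHz.
36.5 kHz > fs/2 = 23 kHz, folds to fs − 36.5 kHz = 9.5 kHz.
Distinct values: {6.5 kHz, 8 kHz, 9.5 kHz}.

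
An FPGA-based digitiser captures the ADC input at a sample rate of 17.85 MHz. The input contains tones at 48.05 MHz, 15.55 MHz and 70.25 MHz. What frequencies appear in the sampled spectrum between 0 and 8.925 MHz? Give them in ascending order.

1.15 MHz, 2.3 MHz, 5.5 MHz

fs/2 = 8.925 MHz.
48.05 MHz mod fs = 12.35 MHz.
12.35 MHz > fs/2 = 8.925 MHz, folds to fs − 12.35 MHz = 5.5 MHz.
15.55 MHz > fs/2 = 8.925 MHz, folds to fs − 15.55 MHz = 2.3 MHz.
70.25 MHz mod fs = 16.7 MHz.
16.7 MHz > fs/2 = 8.925 MHz, folds to fs − 16.7 MHz = 1.15 MHz.
Distinct values: {1.15 MHz, 2.3 MHz, 5.5 MHz}.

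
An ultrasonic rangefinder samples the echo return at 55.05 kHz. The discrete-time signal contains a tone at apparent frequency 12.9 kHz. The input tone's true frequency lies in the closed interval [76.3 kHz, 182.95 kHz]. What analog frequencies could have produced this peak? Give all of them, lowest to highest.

97.2 kHz, 123 kHz, 152.25 kHz, 178.05 kHz

Frequencies that alias to 12.9 kHz are k·fs ± 12.9 kHz for integer k ≥ 0.
k=0: 12.9 kHz.
k=1: 42.15 kHz, 67.95 kHz.
k=2: 97.2 kHz, 123 kHz.
k=3: 152.25 kHz, 178.05 kHz.
k=4: 207.3 kHz, 233.1 kHz.
Within [76.3 kHz, 182.95 kHz]: 97.2 kHz, 123 kHz, 152.25 kHz, 178.05 kHz.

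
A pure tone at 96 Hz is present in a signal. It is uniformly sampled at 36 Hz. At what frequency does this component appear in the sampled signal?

12 Hz

96 Hz mod fs = 24 Hz.
24 Hz > fs/2 = 18 Hz, folds to fs − 24 Hz = 12 Hz.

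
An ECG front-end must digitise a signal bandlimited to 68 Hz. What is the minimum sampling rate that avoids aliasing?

Nyquist rate = 2 × 68 Hz = 136 Hz.

136 Hz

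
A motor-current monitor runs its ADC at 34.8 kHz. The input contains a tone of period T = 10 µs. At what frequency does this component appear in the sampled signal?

4.4 kHz

T = 10 µs → f = 1/T = 100 kHz.
100 kHz mod fs = 30.4 kHz.
30.4 kHz > fs/2 = 17.4 kHz, folds to fs − 30.4 kHz = 4.4 kHz.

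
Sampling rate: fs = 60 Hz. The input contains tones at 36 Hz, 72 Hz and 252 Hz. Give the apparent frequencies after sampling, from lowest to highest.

fs/2 = 30 Hz.
36 Hz > fs/2 = 30 Hz, folds to fs − 36 Hz = 24 Hz.
72 Hz mod fs = 12 Hz.
12 Hz ≤ fs/2 = 30 Hz, appears at 12 Hz.
252 Hz mod fs = 12 Hz.
12 Hz ≤ fs/2 = 30 Hz, appears at 12 Hz.
Distinct values: {12 Hz, 24 Hz}.

12 Hz, 24 Hz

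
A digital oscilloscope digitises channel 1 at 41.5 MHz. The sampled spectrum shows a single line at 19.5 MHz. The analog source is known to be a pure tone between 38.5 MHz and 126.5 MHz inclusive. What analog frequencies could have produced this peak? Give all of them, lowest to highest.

61 MHz, 63.5 MHz, 102.5 MHz, 105 MHz

Frequencies that alias to 19.5 MHz are k·fs ± 19.5 MHz for integer k ≥ 0.
k=0: 19.5 MHz.
k=1: 22 MHz, 61 MHz.
k=2: 63.5 MHz, 102.5 MHz.
k=3: 105 MHz, 144 MHz.
k=4: 146.5 MHz, 185.5 MHz.
Within [38.5 MHz, 126.5 MHz]: 61 MHz, 63.5 MHz, 102.5 MHz, 105 MHz.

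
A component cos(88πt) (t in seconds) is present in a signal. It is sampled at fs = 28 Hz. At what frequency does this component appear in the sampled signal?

ω = 88π rad/s → f = ω/(2π) = 44 Hz.
44 Hz mod fs = 16 Hz.
16 Hz > fs/2 = 14 Hz, folds to fs − 16 Hz = 12 Hz.

12 Hz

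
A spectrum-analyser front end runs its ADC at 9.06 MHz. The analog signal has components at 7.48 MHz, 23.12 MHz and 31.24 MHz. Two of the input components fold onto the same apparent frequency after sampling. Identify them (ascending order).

23.12 MHz, 31.24 MHz

fs/2 = 4.53 MHz.
7.48 MHz > fs/2 = 4.53 MHz, folds to fs − 7.48 MHz = 1.58 MHz.
23.12 MHz mod fs = 5 MHz.
5 MHz > fs/2 = 4.53 MHz, folds to fs − 5 MHz = 4.06 MHz.
31.24 MHz mod fs = 4.06 MHz.
4.06 MHz ≤ fs/2 = 4.53 MHz, appears at 4.06 MHz.
23.12 MHz and 31.24 MHz both map to 4.06 MHz.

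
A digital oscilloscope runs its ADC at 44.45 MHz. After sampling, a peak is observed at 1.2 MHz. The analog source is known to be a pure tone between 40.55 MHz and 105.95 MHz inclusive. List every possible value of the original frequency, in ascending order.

43.25 MHz, 45.65 MHz, 87.7 MHz, 90.1 MHz

Frequencies that alias to 1.2 MHz are k·fs ± 1.2 MHz for integer k ≥ 0.
k=0: 1.2 MHz.
k=1: 43.25 MHz, 45.65 MHz.
k=2: 87.7 MHz, 90.1 MHz.
k=3: 132.15 MHz, 134.55 MHz.
Within [40.55 MHz, 105.95 MHz]: 43.25 MHz, 45.65 MHz, 87.7 MHz, 90.1 MHz.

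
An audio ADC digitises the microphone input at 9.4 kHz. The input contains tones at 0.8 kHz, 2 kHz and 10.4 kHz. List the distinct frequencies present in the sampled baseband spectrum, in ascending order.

fs/2 = 4.7 kHz.
0.8 kHz ≤ fs/2 = 4.7 kHz, passes unchanged.
2 kHz ≤ fs/2 = 4.7 kHz, passes unchanged.
10.4 kHz mod fs = 1 kHz.
1 kHz ≤ fs/2 = 4.7 kHz, appears at 1 kHz.
Distinct values: {0.8 kHz, 1 kHz, 2 kHz}.

0.8 kHz, 1 kHz, 2 kHz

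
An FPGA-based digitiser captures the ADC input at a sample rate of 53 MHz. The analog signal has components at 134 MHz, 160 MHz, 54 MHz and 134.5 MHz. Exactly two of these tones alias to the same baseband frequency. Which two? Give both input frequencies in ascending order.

54 MHz, 160 MHz

fs/2 = 26.5 MHz.
134 MHz mod fs = 28 MHz.
28 MHz > fs/2 = 26.5 MHz, folds to fs − 28 MHz = 25 MHz.
160 MHz mod fs = 1 MHz.
1 MHz ≤ fs/2 = 26.5 MHz, appears at 1 MHz.
54 MHz mod fs = 1 MHz.
1 MHz ≤ fs/2 = 26.5 MHz, appears at 1 MHz.
134.5 MHz mod fs = 28.5 MHz.
28.5 MHz > fs/2 = 26.5 MHz, folds to fs − 28.5 MHz = 24.5 MHz.
54 MHz and 160 MHz both map to 1 MHz.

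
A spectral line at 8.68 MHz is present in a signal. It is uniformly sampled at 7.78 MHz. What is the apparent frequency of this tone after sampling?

8.68 MHz mod fs = 0.9 MHz.
0.9 MHz ≤ fs/2 = 3.89 MHz, appears at 0.9 MHz.

0.9 MHz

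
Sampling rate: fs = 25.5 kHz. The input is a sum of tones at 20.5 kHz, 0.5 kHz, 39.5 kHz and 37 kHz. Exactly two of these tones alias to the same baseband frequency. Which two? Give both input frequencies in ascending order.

37 kHz, 39.5 kHz

fs/2 = 12.75 kHz.
20.5 kHz > fs/2 = 12.75 kHz, folds to fs − 20.5 kHz = 5 kHz.
0.5 kHz ≤ fs/2 = 12.75 kHz, passes unchanged.
39.5 kHz mod fs = 14 kHz.
14 kHz > fs/2 = 12.75 kHz, folds to fs − 14 kHz = 11.5 kHz.
37 kHz mod fs = 11.5 kHz.
11.5 kHz ≤ fs/2 = 12.75 kHz, appears at 11.5 kHz.
37 kHz and 39.5 kHz both map to 11.5 kHz.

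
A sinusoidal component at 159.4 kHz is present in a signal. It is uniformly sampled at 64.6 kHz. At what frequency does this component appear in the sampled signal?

30.2 kHz

159.4 kHz mod fs = 30.2 kHz.
30.2 kHz ≤ fs/2 = 32.3 kHz, appears at 30.2 kHz.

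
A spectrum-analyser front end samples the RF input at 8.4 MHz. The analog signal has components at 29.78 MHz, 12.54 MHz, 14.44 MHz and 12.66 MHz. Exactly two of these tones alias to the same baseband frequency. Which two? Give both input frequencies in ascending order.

fs/2 = 4.2 MHz.
29.78 MHz mod fs = 4.58 MHz.
4.58 MHz > fs/2 = 4.2 MHz, folds to fs − 4.58 MHz = 3.82 MHz.
12.54 MHz mod fs = 4.14 MHz.
4.14 MHz ≤ fs/2 = 4.2 MHz, appears at 4.14 MHz.
14.44 MHz mod fs = 6.04 MHz.
6.04 MHz > fs/2 = 4.2 MHz, folds to fs − 6.04 MHz = 2.36 MHz.
12.66 MHz mod fs = 4.26 MHz.
4.26 MHz > fs/2 = 4.2 MHz, folds to fs − 4.26 MHz = 4.14 MHz.
12.54 MHz and 12.66 MHz both map to 4.14 MHz.

12.54 MHz, 12.66 MHz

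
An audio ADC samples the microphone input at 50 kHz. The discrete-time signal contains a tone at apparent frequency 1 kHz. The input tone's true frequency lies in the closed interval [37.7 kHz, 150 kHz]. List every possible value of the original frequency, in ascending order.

49 kHz, 51 kHz, 99 kHz, 101 kHz, 149 kHz

Frequencies that alias to 1 kHz are k·fs ± 1 kHz for integer k ≥ 0.
k=0: 1 kHz.
k=1: 49 kHz, 51 kHz.
k=2: 99 kHz, 101 kHz.
k=3: 149 kHz, 151 kHz.
k=4: 199 kHz, 201 kHz.
Within [37.7 kHz, 150 kHz]: 49 kHz, 51 kHz, 99 kHz, 101 kHz, 149 kHz.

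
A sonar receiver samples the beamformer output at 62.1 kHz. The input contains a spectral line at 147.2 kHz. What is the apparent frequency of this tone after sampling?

23 kHz

147.2 kHz mod fs = 23 kHz.
23 kHz ≤ fs/2 = 31.05 kHz, appears at 23 kHz.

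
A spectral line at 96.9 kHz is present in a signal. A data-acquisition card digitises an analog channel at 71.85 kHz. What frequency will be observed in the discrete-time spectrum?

96.9 kHz mod fs = 25.05 kHz.
25.05 kHz ≤ fs/2 = 35.925 kHz, appears at 25.05 kHz.

25.05 kHz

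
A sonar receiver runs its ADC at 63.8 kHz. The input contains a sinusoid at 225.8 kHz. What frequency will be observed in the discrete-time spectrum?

225.8 kHz mod fs = 34.4 kHz.
34.4 kHz > fs/2 = 31.9 kHz, folds to fs − 34.4 kHz = 29.4 kHz.

29.4 kHz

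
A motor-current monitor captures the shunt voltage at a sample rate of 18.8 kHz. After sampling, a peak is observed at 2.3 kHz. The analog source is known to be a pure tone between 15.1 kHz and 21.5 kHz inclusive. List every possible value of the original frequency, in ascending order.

16.5 kHz, 21.1 kHz

Frequencies that alias to 2.3 kHz are k·fs ± 2.3 kHz for integer k ≥ 0.
k=0: 2.3 kHz.
k=1: 16.5 kHz, 21.1 kHz.
k=2: 35.3 kHz, 39.9 kHz.
Within [15.1 kHz, 21.5 kHz]: 16.5 kHz, 21.1 kHz.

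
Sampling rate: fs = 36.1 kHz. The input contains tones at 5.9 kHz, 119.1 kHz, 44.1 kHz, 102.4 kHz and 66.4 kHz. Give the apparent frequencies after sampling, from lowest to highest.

5.8 kHz, 5.9 kHz, 8 kHz, 10.8 kHz

fs/2 = 18.05 kHz.
5.9 kHz ≤ fs/2 = 18.05 kHz, passes unchanged.
119.1 kHz mod fs = 10.8 kHz.
10.8 kHz ≤ fs/2 = 18.05 kHz, appears at 10.8 kHz.
44.1 kHz mod fs = 8 kHz.
8 kHz ≤ fs/2 = 18.05 kHz, appears at 8 kHz.
102.4 kHz mod fs = 30.2 kHz.
30.2 kHz > fs/2 = 18.05 kHz, folds to fs − 30.2 kHz = 5.9 kHz.
66.4 kHz mod fs = 30.3 kHz.
30.3 kHz > fs/2 = 18.05 kHz, folds to fs − 30.3 kHz = 5.8 kHz.
Distinct values: {5.8 kHz, 5.9 kHz, 8 kHz, 10.8 kHz}.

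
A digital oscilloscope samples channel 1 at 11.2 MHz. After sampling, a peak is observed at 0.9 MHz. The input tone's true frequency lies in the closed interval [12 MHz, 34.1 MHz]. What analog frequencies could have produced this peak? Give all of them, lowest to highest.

12.1 MHz, 21.5 MHz, 23.3 MHz, 32.7 MHz

Frequencies that alias to 0.9 MHz are k·fs ± 0.9 MHz for integer k ≥ 0.
k=0: 0.9 MHz.
k=1: 10.3 MHz, 12.1 MHz.
k=2: 21.5 MHz, 23.3 MHz.
k=3: 32.7 MHz, 34.5 MHz.
k=4: 43.9 MHz, 45.7 MHz.
Within [12 MHz, 34.1 MHz]: 12.1 MHz, 21.5 MHz, 23.3 MHz, 32.7 MHz.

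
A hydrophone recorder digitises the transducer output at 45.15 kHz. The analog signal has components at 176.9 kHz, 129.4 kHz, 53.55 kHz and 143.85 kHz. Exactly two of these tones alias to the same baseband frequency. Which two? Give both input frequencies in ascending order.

fs/2 = 22.575 kHz.
176.9 kHz mod fs = 41.45 kHz.
41.45 kHz > fs/2 = 22.575 kHz, folds to fs − 41.45 kHz = 3.7 kHz.
129.4 kHz mod fs = 39.1 kHz.
39.1 kHz > fs/2 = 22.575 kHz, folds to fs − 39.1 kHz = 6.05 kHz.
53.55 kHz mod fs = 8.4 kHz.
8.4 kHz ≤ fs/2 = 22.575 kHz, appears at 8.4 kHz.
143.85 kHz mod fs = 8.4 kHz.
8.4 kHz ≤ fs/2 = 22.575 kHz, appears at 8.4 kHz.
53.55 kHz and 143.85 kHz both map to 8.4 kHz.

53.55 kHz, 143.85 kHz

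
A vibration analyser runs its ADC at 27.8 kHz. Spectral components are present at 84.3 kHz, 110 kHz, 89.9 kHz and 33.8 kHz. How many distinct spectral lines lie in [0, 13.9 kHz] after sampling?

fs/2 = 13.9 kHz.
84.3 kHz mod fs = 0.9 kHz.
0.9 kHz ≤ fs/2 = 13.9 kHz, appears at 0.9 kHz.
110 kHz mod fs = 26.6 kHz.
26.6 kHz > fs/2 = 13.9 kHz, folds to fs − 26.6 kHz = 1.2 kHz.
89.9 kHz mod fs = 6.5 kHz.
6.5 kHz ≤ fs/2 = 13.9 kHz, appears at 6.5 kHz.
33.8 kHz mod fs = 6 kHz.
6 kHz ≤ fs/2 = 13.9 kHz, appears at 6 kHz.
Distinct values: {0.9 kHz, 1.2 kHz, 6 kHz, 6.5 kHz} → 4.

4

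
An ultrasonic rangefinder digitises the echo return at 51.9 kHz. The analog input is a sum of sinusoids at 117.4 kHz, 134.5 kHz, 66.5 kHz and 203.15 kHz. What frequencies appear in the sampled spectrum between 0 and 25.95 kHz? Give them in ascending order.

fs/2 = 25.95 kHz.
117.4 kHz mod fs = 13.6 kHz.
13.6 kHz ≤ fs/2 = 25.95 kHz, appears at 13.6 kHz.
134.5 kHz mod fs = 30.7 kHz.
30.7 kHz > fs/2 = 25.95 kHz, folds to fs − 30.7 kHz = 21.2 kHz.
66.5 kHz mod fs = 14.6 kHz.
14.6 kHz ≤ fs/2 = 25.95 kHz, appears at 14.6 kHz.
203.15 kHz mod fs = 47.45 kHz.
47.45 kHz > fs/2 = 25.95 kHz, folds to fs − 47.45 kHz = 4.45 kHz.
Distinct values: {4.45 kHz, 13.6 kHz, 14.6 kHz, 21.2 kHz}.

4.45 kHz, 13.6 kHz, 14.6 kHz, 21.2 kHz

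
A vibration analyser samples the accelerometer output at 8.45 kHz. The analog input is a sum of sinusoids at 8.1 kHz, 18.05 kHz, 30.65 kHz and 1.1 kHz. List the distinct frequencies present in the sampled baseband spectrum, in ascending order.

fs/2 = 4.225 kHz.
8.1 kHz > fs/2 = 4.225 kHz, folds to fs − 8.1 kHz = 0.35 kHz.
18.05 kHz mod fs = 1.15 kHz.
1.15 kHz ≤ fs/2 = 4.225 kHz, appears at 1.15 kHz.
30.65 kHz mod fs = 5.3 kHz.
5.3 kHz > fs/2 = 4.225 kHz, folds to fs − 5.3 kHz = 3.15 kHz.
1.1 kHz ≤ fs/2 = 4.225 kHz, passes unchanged.
Distinct values: {0.35 kHz, 1.1 kHz, 1.15 kHz, 3.15 kHz}.

0.35 kHz, 1.1 kHz, 1.15 kHz, 3.15 kHz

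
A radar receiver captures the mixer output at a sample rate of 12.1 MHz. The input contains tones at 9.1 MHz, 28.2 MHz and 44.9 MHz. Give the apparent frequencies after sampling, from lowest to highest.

fs/2 = 6.05 MHz.
9.1 MHz > fs/2 = 6.05 MHz, folds to fs − 9.1 MHz = 3 MHz.
28.2 MHz mod fs = 4 MHz.
4 MHz ≤ fs/2 = 6.05 MHz, appears at 4 MHz.
44.9 MHz mod fs = 8.6 MHz.
8.6 MHz > fs/2 = 6.05 MHz, folds to fs − 8.6 MHz = 3.5 MHz.
Distinct values: {3 MHz, 3.5 MHz, 4 MHz}.

3 MHz, 3.5 MHz, 4 MHz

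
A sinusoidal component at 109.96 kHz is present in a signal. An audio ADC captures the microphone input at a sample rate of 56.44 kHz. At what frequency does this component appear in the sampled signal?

109.96 kHz mod fs = 53.52 kHz.
53.52 kHz > fs/2 = 28.22 kHz, folds to fs − 53.52 kHz = 2.92 kHz.

2.92 kHz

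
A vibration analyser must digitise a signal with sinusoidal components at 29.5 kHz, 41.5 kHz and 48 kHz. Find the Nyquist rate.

Highest-frequency component: 48 kHz.
Nyquist rate = 2 × 48 kHz = 96 kHz.

96 kHz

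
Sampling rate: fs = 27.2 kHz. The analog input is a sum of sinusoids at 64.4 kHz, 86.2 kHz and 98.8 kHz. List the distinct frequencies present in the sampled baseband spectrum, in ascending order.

fs/2 = 13.6 kHz.
64.4 kHz mod fs = 10 kHz.
10 kHz ≤ fs/2 = 13.6 kHz, appears at 10 kHz.
86.2 kHz mod fs = 4.6 kHz.
4.6 kHz ≤ fs/2 = 13.6 kHz, appears at 4.6 kHz.
98.8 kHz mod fs = 17.2 kHz.
17.2 kHz > fs/2 = 13.6 kHz, folds to fs − 17.2 kHz = 10 kHz.
Distinct values: {4.6 kHz, 10 kHz}.

4.6 kHz, 10 kHz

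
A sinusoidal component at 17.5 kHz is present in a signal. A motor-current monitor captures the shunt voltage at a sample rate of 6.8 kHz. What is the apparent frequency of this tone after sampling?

2.9 kHz

17.5 kHz mod fs = 3.9 kHz.
3.9 kHz > fs/2 = 3.4 kHz, folds to fs − 3.9 kHz = 2.9 kHz.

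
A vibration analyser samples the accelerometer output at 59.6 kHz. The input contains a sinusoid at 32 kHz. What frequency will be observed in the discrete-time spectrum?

32 kHz > fs/2 = 29.8 kHz, folds to fs − 32 kHz = 27.6 kHz.

27.6 kHz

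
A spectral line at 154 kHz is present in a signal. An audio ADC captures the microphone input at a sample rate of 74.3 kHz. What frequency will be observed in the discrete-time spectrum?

154 kHz mod fs = 5.4 kHz.
5.4 kHz ≤ fs/2 = 37.15 kHz, appears at 5.4 kHz.

5.4 kHz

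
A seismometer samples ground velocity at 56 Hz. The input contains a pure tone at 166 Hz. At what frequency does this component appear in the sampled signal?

2 Hz

166 Hz mod fs = 54 Hz.
54 Hz > fs/2 = 28 Hz, folds to fs − 54 Hz = 2 Hz.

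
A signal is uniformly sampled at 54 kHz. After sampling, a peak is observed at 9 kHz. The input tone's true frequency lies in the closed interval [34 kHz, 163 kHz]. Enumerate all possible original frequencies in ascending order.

Frequencies that alias to 9 kHz are k·fs ± 9 kHz for integer k ≥ 0.
k=0: 9 kHz.
k=1: 45 kHz, 63 kHz.
k=2: 99 kHz, 117 kHz.
k=3: 153 kHz, 171 kHz.
k=4: 207 kHz, 225 kHz.
Within [34 kHz, 163 kHz]: 45 kHz, 63 kHz, 99 kHz, 117 kHz, 153 kHz.

45 kHz, 63 kHz, 99 kHz, 117 kHz, 153 kHz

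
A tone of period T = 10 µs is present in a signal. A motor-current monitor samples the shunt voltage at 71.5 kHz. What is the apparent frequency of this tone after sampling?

T = 10 µs → f = 1/T = 100 kHz.
100 kHz mod fs = 28.5 kHz.
28.5 kHz ≤ fs/2 = 35.75 kHz, appears at 28.5 kHz.

28.5 kHz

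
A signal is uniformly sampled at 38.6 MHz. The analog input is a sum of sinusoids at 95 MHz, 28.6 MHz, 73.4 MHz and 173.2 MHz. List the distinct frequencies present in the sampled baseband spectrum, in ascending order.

fs/2 = 19.3 MHz.
95 MHz mod fs = 17.8 MHz.
17.8 MHz ≤ fs/2 = 19.3 MHz, appears at 17.8 MHz.
28.6 MHz > fs/2 = 19.3 MHz, folds to fs − 28.6 MHz = 10 MHz.
73.4 MHz mod fs = 34.8 MHz.
34.8 MHz > fs/2 = 19.3 MHz, folds to fs − 34.8 MHz = 3.8 MHz.
173.2 MHz mod fs = 18.8 MHz.
18.8 MHz ≤ fs/2 = 19.3 MHz, appears at 18.8 MHz.
Distinct values: {3.8 MHz, 10 MHz, 17.8 MHz, 18.8 MHz}.

3.8 MHz, 10 MHz, 17.8 MHz, 18.8 MHz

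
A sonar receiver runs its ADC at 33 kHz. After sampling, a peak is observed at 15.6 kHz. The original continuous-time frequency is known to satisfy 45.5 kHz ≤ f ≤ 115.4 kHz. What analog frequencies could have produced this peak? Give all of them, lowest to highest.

Frequencies that alias to 15.6 kHz are k·fs ± 15.6 kHz for integer k ≥ 0.
k=0: 15.6 kHz.
k=1: 17.4 kHz, 48.6 kHz.
k=2: 50.4 kHz, 81.6 kHz.
k=3: 83.4 kHz, 114.6 kHz.
k=4: 116.4 kHz, 147.6 kHz.
Within [45.5 kHz, 115.4 kHz]: 48.6 kHz, 50.4 kHz, 81.6 kHz, 83.4 kHz, 114.6 kHz.

48.6 kHz, 50.4 kHz, 81.6 kHz, 83.4 kHz, 114.6 kHz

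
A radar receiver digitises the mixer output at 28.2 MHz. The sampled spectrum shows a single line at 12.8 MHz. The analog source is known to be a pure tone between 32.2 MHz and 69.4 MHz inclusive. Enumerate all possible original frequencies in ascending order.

41 MHz, 43.6 MHz, 69.2 MHz

Frequencies that alias to 12.8 MHz are k·fs ± 12.8 MHz for integer k ≥ 0.
k=0: 12.8 MHz.
k=1: 15.4 MHz, 41 MHz.
k=2: 43.6 MHz, 69.2 MHz.
k=3: 71.8 MHz, 97.4 MHz.
Within [32.2 MHz, 69.4 MHz]: 41 MHz, 43.6 MHz, 69.2 MHz.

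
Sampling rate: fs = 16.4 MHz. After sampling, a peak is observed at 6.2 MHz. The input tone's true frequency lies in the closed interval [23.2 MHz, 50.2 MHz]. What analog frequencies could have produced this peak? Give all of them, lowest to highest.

Frequencies that alias to 6.2 MHz are k·fs ± 6.2 MHz for integer k ≥ 0.
k=0: 6.2 MHz.
k=1: 10.2 MHz, 22.6 MHz.
k=2: 26.6 MHz, 39 MHz.
k=3: 43 MHz, 55.4 MHz.
k=4: 59.4 MHz, 71.8 MHz.
Within [23.2 MHz, 50.2 MHz]: 26.6 MHz, 39 MHz, 43 MHz.

26.6 MHz, 39 MHz, 43 MHz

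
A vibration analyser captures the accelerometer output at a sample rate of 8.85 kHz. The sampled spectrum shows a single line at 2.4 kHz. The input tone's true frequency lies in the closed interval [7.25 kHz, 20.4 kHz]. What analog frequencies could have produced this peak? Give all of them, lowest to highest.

Frequencies that alias to 2.4 kHz are k·fs ± 2.4 kHz for integer k ≥ 0.
k=0: 2.4 kHz.
k=1: 6.45 kHz, 11.25 kHz.
k=2: 15.3 kHz, 20.1 kHz.
k=3: 24.15 kHz, 28.95 kHz.
Within [7.25 kHz, 20.4 kHz]: 11.25 kHz, 15.3 kHz, 20.1 kHz.

11.25 kHz, 15.3 kHz, 20.1 kHz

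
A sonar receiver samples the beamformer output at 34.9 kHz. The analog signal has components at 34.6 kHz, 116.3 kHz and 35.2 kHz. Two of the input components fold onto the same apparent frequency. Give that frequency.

0.3 kHz

fs/2 = 17.45 kHz.
34.6 kHz > fs/2 = 17.45 kHz, folds to fs − 34.6 kHz = 0.3 kHz.
116.3 kHz mod fs = 11.6 kHz.
11.6 kHz ≤ fs/2 = 17.45 kHz, appears at 11.6 kHz.
35.2 kHz mod fs = 0.3 kHz.
0.3 kHz ≤ fs/2 = 17.45 kHz, appears at 0.3 kHz.
34.6 kHz and 35.2 kHz both map to 0.3 kHz.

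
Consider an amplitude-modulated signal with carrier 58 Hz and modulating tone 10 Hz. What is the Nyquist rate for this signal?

AM sidebands sit at fc ± fm = 48 Hz and 68 Hz.
Highest-frequency component: 68 Hz.
Nyquist rate = 2 × 68 Hz = 136 Hz.

136 Hz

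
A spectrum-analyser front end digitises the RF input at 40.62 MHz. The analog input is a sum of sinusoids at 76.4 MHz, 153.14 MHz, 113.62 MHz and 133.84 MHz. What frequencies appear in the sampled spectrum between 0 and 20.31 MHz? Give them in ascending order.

4.84 MHz, 8.24 MHz, 9.34 MHz, 11.98 MHz

fs/2 = 20.31 MHz.
76.4 MHz mod fs = 35.78 MHz.
35.78 MHz > fs/2 = 20.31 MHz, folds to fs − 35.78 MHz = 4.84 MHz.
153.14 MHz mod fs = 31.28 MHz.
31.28 MHz > fs/2 = 20.31 MHz, folds to fs − 31.28 MHz = 9.34 MHz.
113.62 MHz mod fs = 32.38 MHz.
32.38 MHz > fs/2 = 20.31 MHz, folds to fs − 32.38 MHz = 8.24 MHz.
133.84 MHz mod fs = 11.98 MHz.
11.98 MHz ≤ fs/2 = 20.31 MHz, appears at 11.98 MHz.
Distinct values: {4.84 MHz, 8.24 MHz, 9.34 MHz, 11.98 MHz}.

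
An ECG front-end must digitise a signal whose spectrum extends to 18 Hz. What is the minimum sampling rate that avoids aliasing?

Nyquist rate = 2 × 18 Hz = 36 Hz.

36 Hz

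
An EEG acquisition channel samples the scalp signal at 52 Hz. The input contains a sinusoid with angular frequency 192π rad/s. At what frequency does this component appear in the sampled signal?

8 Hz

ω = 192π rad/s → f = ω/(2π) = 96 Hz.
96 Hz mod fs = 44 Hz.
44 Hz > fs/2 = 26 Hz, folds to fs − 44 Hz = 8 Hz.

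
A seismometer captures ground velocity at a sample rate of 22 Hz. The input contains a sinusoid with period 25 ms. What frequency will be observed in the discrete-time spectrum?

4 Hz

T = 25 ms → f = 1/T = 40 Hz.
40 Hz mod fs = 18 Hz.
18 Hz > fs/2 = 11 Hz, folds to fs − 18 Hz = 4 Hz.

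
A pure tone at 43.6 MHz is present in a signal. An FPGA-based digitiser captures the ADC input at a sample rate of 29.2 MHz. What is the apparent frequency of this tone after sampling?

43.6 MHz mod fs = 14.4 MHz.
14.4 MHz ≤ fs/2 = 14.6 MHz, appears at 14.4 MHz.

14.4 MHz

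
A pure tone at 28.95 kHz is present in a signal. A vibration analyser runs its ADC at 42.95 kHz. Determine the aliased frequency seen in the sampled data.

14 kHz

28.95 kHz > fs/2 = 21.475 kHz, folds to fs − 28.95 kHz = 14 kHz.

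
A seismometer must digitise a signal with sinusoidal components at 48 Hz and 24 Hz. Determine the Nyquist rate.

96 Hz

Highest-frequency component: 48 Hz.
Nyquist rate = 2 × 48 Hz = 96 Hz.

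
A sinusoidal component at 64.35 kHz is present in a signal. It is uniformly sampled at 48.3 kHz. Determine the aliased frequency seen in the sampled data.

64.35 kHz mod fs = 16.05 kHz.
16.05 kHz ≤ fs/2 = 24.15 kHz, appears at 16.05 kHz.

16.05 kHz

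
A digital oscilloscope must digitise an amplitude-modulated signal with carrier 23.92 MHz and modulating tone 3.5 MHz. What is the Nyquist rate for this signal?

AM sidebands sit at fc ± fm = 20.42 MHz and 27.42 MHz.
Highest-frequency component: 27.42 MHz.
Nyquist rate = 2 × 27.42 MHz = 54.84 MHz.

54.84 MHz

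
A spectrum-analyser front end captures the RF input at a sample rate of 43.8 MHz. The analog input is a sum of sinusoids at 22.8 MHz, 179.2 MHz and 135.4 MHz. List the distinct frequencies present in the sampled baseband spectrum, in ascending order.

4 MHz, 21 MHz

fs/2 = 21.9 MHz.
22.8 MHz > fs/2 = 21.9 MHz, folds to fs − 22.8 MHz = 21 MHz.
179.2 MHz mod fs = 4 MHz.
4 MHz ≤ fs/2 = 21.9 MHz, appears at 4 MHz.
135.4 MHz mod fs = 4 MHz.
4 MHz ≤ fs/2 = 21.9 MHz, appears at 4 MHz.
Distinct values: {4 MHz, 21 MHz}.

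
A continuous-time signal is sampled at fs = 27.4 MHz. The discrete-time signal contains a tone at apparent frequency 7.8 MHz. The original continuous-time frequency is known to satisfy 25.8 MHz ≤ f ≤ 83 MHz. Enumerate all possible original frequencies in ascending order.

35.2 MHz, 47 MHz, 62.6 MHz, 74.4 MHz

Frequencies that alias to 7.8 MHz are k·fs ± 7.8 MHz for integer k ≥ 0.
k=0: 7.8 MHz.
k=1: 19.6 MHz, 35.2 MHz.
k=2: 47 MHz, 62.6 MHz.
k=3: 74.4 MHz, 90 MHz.
k=4: 101.8 MHz, 117.4 MHz.
Within [25.8 MHz, 83 MHz]: 35.2 MHz, 47 MHz, 62.6 MHz, 74.4 MHz.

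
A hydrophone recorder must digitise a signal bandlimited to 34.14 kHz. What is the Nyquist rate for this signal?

68.28 kHz

Nyquist rate = 2 × 34.14 kHz = 68.28 kHz.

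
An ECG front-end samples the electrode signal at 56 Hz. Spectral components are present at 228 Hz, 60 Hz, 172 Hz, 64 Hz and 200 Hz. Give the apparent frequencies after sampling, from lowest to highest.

fs/2 = 28 Hz.
228 Hz mod fs = 4 Hz.
4 Hz ≤ fs/2 = 28 Hz, appears at 4 Hz.
60 Hz mod fs = 4 Hz.
4 Hz ≤ fs/2 = 28 Hz, appears at 4 Hz.
172 Hz mod fs = 4 Hz.
4 Hz ≤ fs/2 = 28 Hz, appears at 4 Hz.
64 Hz mod fs = 8 Hz.
8 Hz ≤ fs/2 = 28 Hz, appears at 8 Hz.
200 Hz mod fs = 32 Hz.
32 Hz > fs/2 = 28 Hz, folds to fs − 32 Hz = 24 Hz.
Distinct values: {4 Hz, 8 Hz, 24 Hz}.

4 Hz, 8 Hz, 24 Hz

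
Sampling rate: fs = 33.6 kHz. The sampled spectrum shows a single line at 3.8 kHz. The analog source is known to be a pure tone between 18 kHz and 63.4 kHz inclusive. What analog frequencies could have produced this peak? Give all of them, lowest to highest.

29.8 kHz, 37.4 kHz, 63.4 kHz

Frequencies that alias to 3.8 kHz are k·fs ± 3.8 kHz for integer k ≥ 0.
k=0: 3.8 kHz.
k=1: 29.8 kHz, 37.4 kHz.
k=2: 63.4 kHz, 71 kHz.
k=3: 97 kHz, 104.6 kHz.
Within [18 kHz, 63.4 kHz]: 29.8 kHz, 37.4 kHz, 63.4 kHz.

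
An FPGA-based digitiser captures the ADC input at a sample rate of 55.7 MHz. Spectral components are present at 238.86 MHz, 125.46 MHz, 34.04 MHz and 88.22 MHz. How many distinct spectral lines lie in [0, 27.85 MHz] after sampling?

4

fs/2 = 27.85 MHz.
238.86 MHz mod fs = 16.06 MHz.
16.06 MHz ≤ fs/2 = 27.85 MHz, appears at 16.06 MHz.
125.46 MHz mod fs = 14.06 MHz.
14.06 MHz ≤ fs/2 = 27.85 MHz, appears at 14.06 MHz.
34.04 MHz > fs/2 = 27.85 MHz, folds to fs − 34.04 MHz = 21.66 MHz.
88.22 MHz mod fs = 32.52 MHz.
32.52 MHz > fs/2 = 27.85 MHz, folds to fs − 32.52 MHz = 23.18 MHz.
Distinct values: {14.06 MHz, 16.06 MHz, 21.66 MHz, 23.18 MHz} → 4.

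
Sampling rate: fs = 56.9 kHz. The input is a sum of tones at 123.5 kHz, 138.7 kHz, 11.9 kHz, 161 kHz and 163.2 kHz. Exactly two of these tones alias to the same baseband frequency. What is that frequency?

9.7 kHz

fs/2 = 28.45 kHz.
123.5 kHz mod fs = 9.7 kHz.
9.7 kHz ≤ fs/2 = 28.45 kHz, appears at 9.7 kHz.
138.7 kHz mod fs = 24.9 kHz.
24.9 kHz ≤ fs/2 = 28.45 kHz, appears at 24.9 kHz.
11.9 kHz ≤ fs/2 = 28.45 kHz, passes unchanged.
161 kHz mod fs = 47.2 kHz.
47.2 kHz > fs/2 = 28.45 kHz, folds to fs − 47.2 kHz = 9.7 kHz.
163.2 kHz mod fs = 49.4 kHz.
49.4 kHz > fs/2 = 28.45 kHz, folds to fs − 49.4 kHz = 7.5 kHz.
123.5 kHz and 161 kHz both map to 9.7 kHz.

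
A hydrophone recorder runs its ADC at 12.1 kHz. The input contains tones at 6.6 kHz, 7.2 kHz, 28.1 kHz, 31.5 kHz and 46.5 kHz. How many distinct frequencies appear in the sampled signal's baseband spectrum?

5

fs/2 = 6.05 kHz.
6.6 kHz > fs/2 = 6.05 kHz, folds to fs − 6.6 kHz = 5.5 kHz.
7.2 kHz > fs/2 = 6.05 kHz, folds to fs − 7.2 kHz = 4.9 kHz.
28.1 kHz mod fs = 3.9 kHz.
3.9 kHz ≤ fs/2 = 6.05 kHz, appears at 3.9 kHz.
31.5 kHz mod fs = 7.3 kHz.
7.3 kHz > fs/2 = 6.05 kHz, folds to fs − 7.3 kHz = 4.8 kHz.
46.5 kHz mod fs = 10.2 kHz.
10.2 kHz > fs/2 = 6.05 kHz, folds to fs − 10.2 kHz = 1.9 kHz.
Distinct values: {1.9 kHz, 3.9 kHz, 4.8 kHz, 4.9 kHz, 5.5 kHz} → 5.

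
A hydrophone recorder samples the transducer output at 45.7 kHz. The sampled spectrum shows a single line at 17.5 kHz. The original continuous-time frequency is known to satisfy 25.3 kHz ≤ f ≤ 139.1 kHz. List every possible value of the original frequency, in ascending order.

28.2 kHz, 63.2 kHz, 73.9 kHz, 108.9 kHz, 119.6 kHz

Frequencies that alias to 17.5 kHz are k·fs ± 17.5 kHz for integer k ≥ 0.
k=0: 17.5 kHz.
k=1: 28.2 kHz, 63.2 kHz.
k=2: 73.9 kHz, 108.9 kHz.
k=3: 119.6 kHz, 154.6 kHz.
k=4: 165.3 kHz, 200.3 kHz.
Within [25.3 kHz, 139.1 kHz]: 28.2 kHz, 63.2 kHz, 73.9 kHz, 108.9 kHz, 119.6 kHz.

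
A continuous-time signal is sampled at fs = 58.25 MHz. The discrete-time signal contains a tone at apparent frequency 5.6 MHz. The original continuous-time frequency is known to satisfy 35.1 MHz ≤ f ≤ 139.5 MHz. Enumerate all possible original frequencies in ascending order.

Frequencies that alias to 5.6 MHz are k·fs ± 5.6 MHz for integer k ≥ 0.
k=0: 5.6 MHz.
k=1: 52.65 MHz, 63.85 MHz.
k=2: 110.9 MHz, 122.1 MHz.
k=3: 169.15 MHz, 180.35 MHz.
Within [35.1 MHz, 139.5 MHz]: 52.65 MHz, 63.85 MHz, 110.9 MHz, 122.1 MHz.

52.65 MHz, 63.85 MHz, 110.9 MHz, 122.1 MHz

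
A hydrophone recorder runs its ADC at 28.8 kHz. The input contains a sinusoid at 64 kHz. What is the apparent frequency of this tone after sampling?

6.4 kHz

64 kHz mod fs = 6.4 kHz.
6.4 kHz ≤ fs/2 = 14.4 kHz, appears at 6.4 kHz.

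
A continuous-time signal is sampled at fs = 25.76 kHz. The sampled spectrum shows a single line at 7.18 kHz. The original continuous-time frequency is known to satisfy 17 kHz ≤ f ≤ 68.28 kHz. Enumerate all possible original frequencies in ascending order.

Frequencies that alias to 7.18 kHz are k·fs ± 7.18 kHz for integer k ≥ 0.
k=0: 7.18 kHz.
k=1: 18.58 kHz, 32.94 kHz.
k=2: 44.34 kHz, 58.7 kHz.
k=3: 70.1 kHz, 84.46 kHz.
Within [17 kHz, 68.28 kHz]: 18.58 kHz, 32.94 kHz, 44.34 kHz, 58.7 kHz.

18.58 kHz, 32.94 kHz, 44.34 kHz, 58.7 kHz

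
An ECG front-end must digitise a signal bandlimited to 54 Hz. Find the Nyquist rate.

108 Hz

Nyquist rate = 2 × 54 Hz = 108 Hz.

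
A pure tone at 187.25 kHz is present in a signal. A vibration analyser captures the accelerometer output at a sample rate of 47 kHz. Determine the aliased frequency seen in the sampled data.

187.25 kHz mod fs = 46.25 kHz.
46.25 kHz > fs/2 = 23.5 kHz, folds to fs − 46.25 kHz = 0.75 kHz.

0.75 kHz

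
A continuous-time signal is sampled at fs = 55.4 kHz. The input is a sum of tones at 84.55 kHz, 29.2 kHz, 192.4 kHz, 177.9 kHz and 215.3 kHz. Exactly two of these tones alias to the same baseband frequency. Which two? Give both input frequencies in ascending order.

fs/2 = 27.7 kHz.
84.55 kHz mod fs = 29.15 kHz.
29.15 kHz > fs/2 = 27.7 kHz, folds to fs − 29.15 kHz = 26.25 kHz.
29.2 kHz > fs/2 = 27.7 kHz, folds to fs − 29.2 kHz = 26.2 kHz.
192.4 kHz mod fs = 26.2 kHz.
26.2 kHz ≤ fs/2 = 27.7 kHz, appears at 26.2 kHz.
177.9 kHz mod fs = 11.7 kHz.
11.7 kHz ≤ fs/2 = 27.7 kHz, appears at 11.7 kHz.
215.3 kHz mod fs = 49.1 kHz.
49.1 kHz > fs/2 = 27.7 kHz, folds to fs − 49.1 kHz = 6.3 kHz.
29.2 kHz and 192.4 kHz both map to 26.2 kHz.

29.2 kHz, 192.4 kHz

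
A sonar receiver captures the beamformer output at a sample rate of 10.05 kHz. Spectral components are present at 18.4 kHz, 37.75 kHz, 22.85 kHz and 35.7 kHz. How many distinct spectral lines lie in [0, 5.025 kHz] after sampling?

fs/2 = 5.025 kHz.
18.4 kHz mod fs = 8.35 kHz.
8.35 kHz > fs/2 = 5.025 kHz, folds to fs − 8.35 kHz = 1.7 kHz.
37.75 kHz mod fs = 7.6 kHz.
7.6 kHz > fs/2 = 5.025 kHz, folds to fs − 7.6 kHz = 2.45 kHz.
22.85 kHz mod fs = 2.75 kHz.
2.75 kHz ≤ fs/2 = 5.025 kHz, appears at 2.75 kHz.
35.7 kHz mod fs = 5.55 kHz.
5.55 kHz > fs/2 = 5.025 kHz, folds to fs − 5.55 kHz = 4.5 kHz.
Distinct values: {1.7 kHz, 2.45 kHz, 2.75 kHz, 4.5 kHz} → 4.

4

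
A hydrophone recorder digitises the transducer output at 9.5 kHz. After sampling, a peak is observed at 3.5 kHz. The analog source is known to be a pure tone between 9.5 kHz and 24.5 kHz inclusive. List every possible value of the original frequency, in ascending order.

13 kHz, 15.5 kHz, 22.5 kHz

Frequencies that alias to 3.5 kHz are k·fs ± 3.5 kHz for integer k ≥ 0.
k=0: 3.5 kHz.
k=1: 6 kHz, 13 kHz.
k=2: 15.5 kHz, 22.5 kHz.
k=3: 25 kHz, 32 kHz.
Within [9.5 kHz, 24.5 kHz]: 13 kHz, 15.5 kHz, 22.5 kHz.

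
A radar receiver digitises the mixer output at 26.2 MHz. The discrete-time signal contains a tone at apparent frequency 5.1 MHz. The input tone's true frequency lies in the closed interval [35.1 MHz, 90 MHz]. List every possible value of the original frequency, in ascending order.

Frequencies that alias to 5.1 MHz are k·fs ± 5.1 MHz for integer k ≥ 0.
k=0: 5.1 MHz.
k=1: 21.1 MHz, 31.3 MHz.
k=2: 47.3 MHz, 57.5 MHz.
k=3: 73.5 MHz, 83.7 MHz.
k=4: 99.7 MHz, 109.9 MHz.
Within [35.1 MHz, 90 MHz]: 47.3 MHz, 57.5 MHz, 73.5 MHz, 83.7 MHz.

47.3 MHz, 57.5 MHz, 73.5 MHz, 83.7 MHz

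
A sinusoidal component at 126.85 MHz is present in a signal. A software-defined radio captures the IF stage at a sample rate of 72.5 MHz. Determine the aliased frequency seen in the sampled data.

18.15 MHz

126.85 MHz mod fs = 54.35 MHz.
54.35 MHz > fs/2 = 36.25 MHz, folds to fs − 54.35 MHz = 18.15 MHz.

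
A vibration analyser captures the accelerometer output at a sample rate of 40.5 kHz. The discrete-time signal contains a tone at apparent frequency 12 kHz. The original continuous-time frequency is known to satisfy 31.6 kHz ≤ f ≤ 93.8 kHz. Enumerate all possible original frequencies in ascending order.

Frequencies that alias to 12 kHz are k·fs ± 12 kHz for integer k ≥ 0.
k=0: 12 kHz.
k=1: 28.5 kHz, 52.5 kHz.
k=2: 69 kHz, 93 kHz.
k=3: 109.5 kHz, 133.5 kHz.
Within [31.6 kHz, 93.8 kHz]: 52.5 kHz, 69 kHz, 93 kHz.

52.5 kHz, 69 kHz, 93 kHz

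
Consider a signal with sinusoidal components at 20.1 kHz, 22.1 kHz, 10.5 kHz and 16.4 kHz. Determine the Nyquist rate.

44.2 kHz

Highest-frequency component: 22.1 kHz.
Nyquist rate = 2 × 22.1 kHz = 44.2 kHz.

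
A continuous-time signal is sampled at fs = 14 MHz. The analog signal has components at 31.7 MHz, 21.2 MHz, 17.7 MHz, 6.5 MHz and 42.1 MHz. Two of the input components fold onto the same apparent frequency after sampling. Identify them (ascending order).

17.7 MHz, 31.7 MHz

fs/2 = 7 MHz.
31.7 MHz mod fs = 3.7 MHz.
3.7 MHz ≤ fs/2 = 7 MHz, appears at 3.7 MHz.
21.2 MHz mod fs = 7.2 MHz.
7.2 MHz > fs/2 = 7 MHz, folds to fs − 7.2 MHz = 6.8 MHz.
17.7 MHz mod fs = 3.7 MHz.
3.7 MHz ≤ fs/2 = 7 MHz, appears at 3.7 MHz.
6.5 MHz ≤ fs/2 = 7 MHz, passes unchanged.
42.1 MHz mod fs = 0.1 MHz.
0.1 MHz ≤ fs/2 = 7 MHz, appears at 0.1 MHz.
17.7 MHz and 31.7 MHz both map to 3.7 MHz.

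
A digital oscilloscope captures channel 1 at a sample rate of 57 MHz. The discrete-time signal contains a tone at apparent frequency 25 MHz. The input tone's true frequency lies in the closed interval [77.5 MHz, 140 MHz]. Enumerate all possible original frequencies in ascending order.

82 MHz, 89 MHz, 139 MHz

Frequencies that alias to 25 MHz are k·fs ± 25 MHz for integer k ≥ 0.
k=0: 25 MHz.
k=1: 32 MHz, 82 MHz.
k=2: 89 MHz, 139 MHz.
k=3: 146 MHz, 196 MHz.
Within [77.5 MHz, 140 MHz]: 82 MHz, 89 MHz, 139 MHz.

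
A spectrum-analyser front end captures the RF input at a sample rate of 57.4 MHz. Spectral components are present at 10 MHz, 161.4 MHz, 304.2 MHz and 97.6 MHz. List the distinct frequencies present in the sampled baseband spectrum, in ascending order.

10 MHz, 10.8 MHz, 17.2 MHz

fs/2 = 28.7 MHz.
10 MHz ≤ fs/2 = 28.7 MHz, passes unchanged.
161.4 MHz mod fs = 46.6 MHz.
46.6 MHz > fs/2 = 28.7 MHz, folds to fs − 46.6 MHz = 10.8 MHz.
304.2 MHz mod fs = 17.2 MHz.
17.2 MHz ≤ fs/2 = 28.7 MHz, appears at 17.2 MHz.
97.6 MHz mod fs = 40.2 MHz.
40.2 MHz > fs/2 = 28.7 MHz, folds to fs − 40.2 MHz = 17.2 MHz.
Distinct values: {10 MHz, 10.8 MHz, 17.2 MHz}.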